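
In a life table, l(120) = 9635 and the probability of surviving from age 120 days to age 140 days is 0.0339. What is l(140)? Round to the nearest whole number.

327

l(140) = l(120) × p = 9635 × 0.0339 = 327.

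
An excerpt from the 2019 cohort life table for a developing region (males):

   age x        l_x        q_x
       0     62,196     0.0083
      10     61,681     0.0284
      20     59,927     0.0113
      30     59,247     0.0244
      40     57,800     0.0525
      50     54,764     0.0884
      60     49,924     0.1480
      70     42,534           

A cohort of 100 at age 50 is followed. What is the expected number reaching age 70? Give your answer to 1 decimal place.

The relevant probability is 42,534/54,764 = 0.776678.
Expected number = 100 × 0.776678 = 77.7.

77.7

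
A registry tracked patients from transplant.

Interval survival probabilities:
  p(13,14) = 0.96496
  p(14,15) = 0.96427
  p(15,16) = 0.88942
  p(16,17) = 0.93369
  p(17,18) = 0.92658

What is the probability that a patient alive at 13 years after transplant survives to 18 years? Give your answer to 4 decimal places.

The overall survival probability is 0.96496 × 0.96427 × 0.88942 × 0.93369 × 0.92658.
= 0.715979.

0.7160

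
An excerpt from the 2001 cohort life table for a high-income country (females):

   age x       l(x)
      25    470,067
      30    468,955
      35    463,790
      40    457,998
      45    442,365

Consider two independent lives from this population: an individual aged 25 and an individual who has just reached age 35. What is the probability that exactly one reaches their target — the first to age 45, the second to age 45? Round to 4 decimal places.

p₁ = l(45)/l(25) = 442,365/470,067 = 0.941068; p₂ = l(45)/l(35) = 442,365/463,790 = 0.953805.
P(exactly one) = p₁(1−p₂) + (1−p₁)p₂ = 0.043473 + 0.056210 = 0.099682.

0.0997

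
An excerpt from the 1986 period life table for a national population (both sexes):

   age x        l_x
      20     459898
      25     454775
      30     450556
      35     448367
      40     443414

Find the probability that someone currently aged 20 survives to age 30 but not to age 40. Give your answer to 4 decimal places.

0.0155

This is the probability of reaching 30 but not 40, conditional on being alive at 20: (l_30 − l_40) / l_20.
= (450556 − 443414) / 459898 = 7142 / 459898 = 0.015530.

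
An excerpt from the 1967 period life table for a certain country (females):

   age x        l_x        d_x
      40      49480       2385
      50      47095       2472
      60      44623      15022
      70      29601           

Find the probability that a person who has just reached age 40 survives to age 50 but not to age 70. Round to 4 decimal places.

0.3536

We want 10|20q40 = (l_50 − l_70)/l_40.
This is the probability of reaching 50 but not 70, conditional on being alive at 40: (l_50 − l_70) / l_40.
= (47095 − 29601) / 49480 = 17494 / 49480 = 0.353557.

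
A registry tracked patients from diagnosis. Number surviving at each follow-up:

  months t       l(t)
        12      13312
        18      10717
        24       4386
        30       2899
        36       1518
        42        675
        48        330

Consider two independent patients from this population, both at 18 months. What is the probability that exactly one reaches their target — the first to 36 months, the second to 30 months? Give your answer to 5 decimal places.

0.33552

p₁ = l(36)/l(18) = 1518/10717 = 0.141644; p₂ = l(30)/l(18) = 2899/10717 = 0.270505.
P(exactly one) = p₁(1−p₂) + (1−p₁)p₂ = 0.103329 + 0.232190 = 0.335518.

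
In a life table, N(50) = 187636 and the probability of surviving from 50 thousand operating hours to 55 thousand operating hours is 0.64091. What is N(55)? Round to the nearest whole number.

120258

N(55) = N(50) × p = 187636 × 0.64091 = 120258.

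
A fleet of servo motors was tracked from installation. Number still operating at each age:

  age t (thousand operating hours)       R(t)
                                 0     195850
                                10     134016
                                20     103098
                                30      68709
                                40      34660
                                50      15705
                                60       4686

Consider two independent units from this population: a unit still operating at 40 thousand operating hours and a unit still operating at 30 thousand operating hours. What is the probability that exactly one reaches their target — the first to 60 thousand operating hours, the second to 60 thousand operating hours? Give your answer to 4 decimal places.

0.1850

p₁ = R(60)/R(40) = 4686/34660 = 0.135199; p₂ = R(60)/R(30) = 4686/68709 = 0.068201.
P(exactly one) = p₁(1−p₂) + (1−p₁)p₂ = 0.125978 + 0.058980 = 0.184959.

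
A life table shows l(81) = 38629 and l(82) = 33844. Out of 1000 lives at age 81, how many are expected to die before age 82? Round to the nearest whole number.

The relevant probability is 1 − 33844/38629 = 0.123871.
Expected number = 1000 × 0.123871 = 124.

124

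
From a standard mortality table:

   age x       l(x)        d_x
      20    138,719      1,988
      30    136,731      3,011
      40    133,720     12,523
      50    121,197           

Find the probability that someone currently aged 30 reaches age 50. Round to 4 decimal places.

The conditional survival probability is l(50)/l(30) = 121,197/136,731 = 0.886390.

0.8864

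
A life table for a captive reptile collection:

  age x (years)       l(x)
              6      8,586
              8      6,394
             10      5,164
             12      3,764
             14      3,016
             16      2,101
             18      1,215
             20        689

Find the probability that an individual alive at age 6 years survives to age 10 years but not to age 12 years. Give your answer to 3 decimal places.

0.163

This is the probability of reaching 10 but not 12, conditional on being alive at 6: (l(10) − l(12)) / l(6).
= (5,164 − 3,764) / 8,586 = 1,400 / 8,586 = 0.163056.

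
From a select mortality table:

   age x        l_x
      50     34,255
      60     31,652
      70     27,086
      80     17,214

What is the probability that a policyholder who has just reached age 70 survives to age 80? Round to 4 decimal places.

We want 10p70 = l_80/l_70.
The conditional survival probability is l_80/l_70 = 17,214/27,086 = 0.635531.

0.6355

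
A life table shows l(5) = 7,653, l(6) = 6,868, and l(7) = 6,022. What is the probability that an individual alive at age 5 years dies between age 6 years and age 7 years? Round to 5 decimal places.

This is the probability of reaching 6 but not 7, conditional on being alive at 5: (l(6) − l(7)) / l(5).
= (6,868 − 6,022) / 7,653 = 846 / 7,653 = 0.110545.

0.11054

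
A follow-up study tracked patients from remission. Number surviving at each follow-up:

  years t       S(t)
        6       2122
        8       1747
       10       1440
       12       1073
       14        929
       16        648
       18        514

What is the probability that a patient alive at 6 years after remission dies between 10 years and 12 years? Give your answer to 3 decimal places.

This is the probability of reaching 10 but not 12, conditional on being alive at 6: (S(10) − S(12)) / S(6).
= (1440 − 1073) / 2122 = 367 / 2122 = 0.172950.

0.173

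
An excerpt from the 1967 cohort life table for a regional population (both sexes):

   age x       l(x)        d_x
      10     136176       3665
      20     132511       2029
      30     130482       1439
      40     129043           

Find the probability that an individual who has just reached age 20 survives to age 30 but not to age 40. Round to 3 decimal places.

0.011

This is the probability of reaching 30 but not 40, conditional on being alive at 20: (l(30) − l(40)) / l(20).
= (130482 − 129043) / 132511 = 1439 / 132511 = 0.010859.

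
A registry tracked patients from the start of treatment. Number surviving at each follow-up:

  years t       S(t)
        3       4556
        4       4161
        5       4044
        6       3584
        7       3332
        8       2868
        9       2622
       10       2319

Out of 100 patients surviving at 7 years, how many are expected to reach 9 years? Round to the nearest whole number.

79

The relevant probability is 2622/3332 = 0.786915.
Expected number = 100 × 0.786915 = 79.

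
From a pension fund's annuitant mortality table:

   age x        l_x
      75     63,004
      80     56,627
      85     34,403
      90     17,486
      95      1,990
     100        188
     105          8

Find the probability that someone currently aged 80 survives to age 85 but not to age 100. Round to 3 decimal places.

We want 5|15q80 = (l_85 − l_100)/l_80.
This is the probability of reaching 85 but not 100, conditional on being alive at 80: (l_85 − l_100) / l_80.
= (34,403 − 188) / 56,627 = 34,215 / 56,627 = 0.604217.

0.604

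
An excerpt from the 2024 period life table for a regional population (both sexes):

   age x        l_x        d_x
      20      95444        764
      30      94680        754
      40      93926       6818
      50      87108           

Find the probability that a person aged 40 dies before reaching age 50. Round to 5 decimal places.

0.07259

P(die before 50 | alive at 40) = 1 − l_50/l_40 = 1 − 87108/93926 = (6818)/93926 = 0.072589.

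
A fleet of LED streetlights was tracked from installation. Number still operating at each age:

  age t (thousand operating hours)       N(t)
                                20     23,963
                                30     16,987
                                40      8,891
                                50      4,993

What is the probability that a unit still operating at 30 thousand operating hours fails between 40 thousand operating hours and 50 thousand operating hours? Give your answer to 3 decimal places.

0.229

This is the probability of reaching 40 but not 50, conditional on being operational at 30: (N(40) − N(50)) / N(30).
= (8,891 − 4,993) / 16,987 = 3,898 / 16,987 = 0.229470.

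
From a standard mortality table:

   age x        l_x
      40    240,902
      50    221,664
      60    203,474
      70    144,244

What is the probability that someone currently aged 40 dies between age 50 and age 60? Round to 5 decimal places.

0.07551

We want 10|10q40 = (l_50 − l_60)/l_40.
This is the probability of reaching 50 but not 60, conditional on being alive at 40: (l_50 − l_60) / l_40.
= (221,664 − 203,474) / 240,902 = 18,190 / 240,902 = 0.075508.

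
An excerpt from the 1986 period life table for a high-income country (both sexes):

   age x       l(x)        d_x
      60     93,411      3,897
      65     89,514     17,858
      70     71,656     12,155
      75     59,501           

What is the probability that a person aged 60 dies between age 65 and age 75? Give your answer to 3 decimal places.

This is the probability of reaching 65 but not 75, conditional on being alive at 60: (l(65) − l(75)) / l(60).
= (89,514 − 59,501) / 93,411 = 30,013 / 93,411 = 0.321300.

0.321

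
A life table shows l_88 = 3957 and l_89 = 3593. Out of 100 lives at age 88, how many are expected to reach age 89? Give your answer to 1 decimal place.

90.8

The relevant probability is 3593/3957 = 0.908011.
Expected number = 100 × 0.908011 = 90.8.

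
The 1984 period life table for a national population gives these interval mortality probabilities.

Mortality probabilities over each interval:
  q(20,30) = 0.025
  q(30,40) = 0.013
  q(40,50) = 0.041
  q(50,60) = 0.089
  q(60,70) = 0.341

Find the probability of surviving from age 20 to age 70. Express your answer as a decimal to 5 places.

0.55404

The overall survival probability is (1 − 0.025) × (1 − 0.013) × (1 − 0.041) × (1 − 0.089) × (1 − 0.341).
= 0.975 × 0.987 × 0.959 × 0.911 × 0.659 = 0.554044.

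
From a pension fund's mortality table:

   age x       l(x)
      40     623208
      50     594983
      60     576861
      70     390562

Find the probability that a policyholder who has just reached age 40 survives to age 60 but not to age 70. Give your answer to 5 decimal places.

This is the probability of reaching 60 but not 70, conditional on being alive at 40: (l(60) − l(70)) / l(40).
= (576861 − 390562) / 623208 = 186299 / 623208 = 0.298936.

0.29894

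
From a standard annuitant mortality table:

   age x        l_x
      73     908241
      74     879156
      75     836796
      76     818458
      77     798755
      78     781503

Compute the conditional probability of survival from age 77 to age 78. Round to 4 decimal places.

0.9784

The conditional survival probability is l_78/l_77 = 781503/798755 = 0.978401.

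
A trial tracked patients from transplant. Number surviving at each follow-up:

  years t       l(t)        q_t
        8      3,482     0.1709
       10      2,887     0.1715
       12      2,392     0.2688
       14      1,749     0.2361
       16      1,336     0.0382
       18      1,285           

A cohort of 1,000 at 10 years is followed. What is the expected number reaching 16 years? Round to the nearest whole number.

The relevant probability is 1,336/2,887 = 0.462764.
Expected number = 1,000 × 0.462764 = 463.

463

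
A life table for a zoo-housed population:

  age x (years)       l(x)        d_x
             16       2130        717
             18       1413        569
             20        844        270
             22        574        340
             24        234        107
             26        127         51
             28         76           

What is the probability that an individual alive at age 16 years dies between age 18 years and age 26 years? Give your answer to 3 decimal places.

0.604

This is the probability of reaching 18 but not 26, conditional on being alive at 16: (l(18) − l(26)) / l(16).
= (1413 − 127) / 2130 = 1286 / 2130 = 0.603756.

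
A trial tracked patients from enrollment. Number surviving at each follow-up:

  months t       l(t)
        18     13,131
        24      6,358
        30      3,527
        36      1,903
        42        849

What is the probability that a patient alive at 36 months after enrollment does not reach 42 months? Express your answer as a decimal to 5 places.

P(die before 42 | alive at 36) = 1 − l(42)/l(36) = 1 − 849/1,903 = (1,054)/1,903 = 0.553862.

0.55386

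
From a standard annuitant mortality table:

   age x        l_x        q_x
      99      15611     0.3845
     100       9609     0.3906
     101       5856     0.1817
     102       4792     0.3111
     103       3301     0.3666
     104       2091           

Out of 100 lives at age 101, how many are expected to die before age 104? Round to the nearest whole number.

64

The relevant probability is 1 − 2091/5856 = 0.642930.
Expected number = 100 × 0.642930 = 64.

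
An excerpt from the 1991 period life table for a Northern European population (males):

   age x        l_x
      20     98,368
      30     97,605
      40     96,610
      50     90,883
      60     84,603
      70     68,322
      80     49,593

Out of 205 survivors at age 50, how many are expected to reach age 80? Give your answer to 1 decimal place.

111.9

The relevant probability is 49,593/90,883 = 0.545680.
Expected number = 205 × 0.545680 = 111.9.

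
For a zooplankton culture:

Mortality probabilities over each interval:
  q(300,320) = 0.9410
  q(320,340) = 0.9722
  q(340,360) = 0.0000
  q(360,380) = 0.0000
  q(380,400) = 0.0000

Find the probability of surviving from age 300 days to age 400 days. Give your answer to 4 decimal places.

0.0016

Survival from 300 to 400 is the product of surviving each interval: (1 − 0.9410) × (1 − 0.9722) × (1 − 0.0000) × (1 − 0.0000) × (1 − 0.0000).
= 0.0590 × 0.0278 × 1.0000 × 1.0000 × 1.0000 = 0.001640.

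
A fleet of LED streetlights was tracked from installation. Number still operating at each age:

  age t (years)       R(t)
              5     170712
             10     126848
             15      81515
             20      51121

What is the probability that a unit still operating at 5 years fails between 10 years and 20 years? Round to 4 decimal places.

This is the probability of reaching 10 but not 20, conditional on being operational at 5: (R(10) − R(20)) / R(5).
= (126848 − 51121) / 170712 = 75727 / 170712 = 0.443595.

0.4436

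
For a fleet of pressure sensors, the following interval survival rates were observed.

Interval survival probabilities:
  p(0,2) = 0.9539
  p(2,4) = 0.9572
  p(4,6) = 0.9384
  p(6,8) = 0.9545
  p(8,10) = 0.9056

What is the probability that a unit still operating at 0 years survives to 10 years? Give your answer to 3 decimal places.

0.741

Survival from 0 to 10 is the product of surviving each interval: 0.9539 × 0.9572 × 0.9384 × 0.9545 × 0.9056.
= 0.740638.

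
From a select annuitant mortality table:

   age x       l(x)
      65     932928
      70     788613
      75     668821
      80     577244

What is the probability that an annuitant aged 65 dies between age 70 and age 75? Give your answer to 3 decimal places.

0.128

This is the probability of reaching 70 but not 75, conditional on being alive at 65: (l(70) − l(75)) / l(65).
= (788613 − 668821) / 932928 = 119792 / 932928 = 0.128404.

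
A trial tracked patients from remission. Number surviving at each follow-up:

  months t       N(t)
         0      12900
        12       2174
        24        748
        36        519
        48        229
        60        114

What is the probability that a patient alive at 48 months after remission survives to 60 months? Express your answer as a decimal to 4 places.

The conditional survival probability is N(60)/N(48) = 114/229 = 0.497817.

0.4978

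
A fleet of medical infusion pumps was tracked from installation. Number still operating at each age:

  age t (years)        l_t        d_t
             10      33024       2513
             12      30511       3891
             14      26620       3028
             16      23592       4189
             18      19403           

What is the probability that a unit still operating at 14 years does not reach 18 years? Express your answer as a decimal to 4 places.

0.2711

P(fail before 18 | operational at 14) = 1 − l_18/l_14 = 1 − 19403/26620 = (7217)/26620 = 0.271112.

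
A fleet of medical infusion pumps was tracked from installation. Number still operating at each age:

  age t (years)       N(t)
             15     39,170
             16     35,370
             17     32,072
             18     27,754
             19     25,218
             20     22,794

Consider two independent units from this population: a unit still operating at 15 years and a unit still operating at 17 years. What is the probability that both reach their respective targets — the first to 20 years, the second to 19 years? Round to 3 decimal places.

0.458

p₁ = N(20)/N(15) = 22,794/39,170 = 0.581925; p₂ = N(19)/N(17) = 25,218/32,072 = 0.786293.
P(both) = p₁ × p₂ = 0.581925 × 0.786293 = 0.457564.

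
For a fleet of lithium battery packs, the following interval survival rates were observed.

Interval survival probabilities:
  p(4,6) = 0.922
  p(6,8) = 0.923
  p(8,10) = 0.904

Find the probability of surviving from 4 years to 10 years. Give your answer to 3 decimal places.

Chaining the interval survival probabilities: 0.922 × 0.923 × 0.904.
= 0.769309.

0.769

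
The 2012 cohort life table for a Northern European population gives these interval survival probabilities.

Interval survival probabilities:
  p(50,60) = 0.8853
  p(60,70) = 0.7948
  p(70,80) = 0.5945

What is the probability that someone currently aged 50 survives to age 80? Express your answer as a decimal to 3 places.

0.418

Chaining the interval survival probabilities: 0.8853 × 0.7948 × 0.5945.
= 0.418312.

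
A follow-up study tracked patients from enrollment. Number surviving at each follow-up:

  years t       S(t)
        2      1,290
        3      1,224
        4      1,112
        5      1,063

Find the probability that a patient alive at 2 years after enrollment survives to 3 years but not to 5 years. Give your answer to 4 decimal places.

0.1248

This is the probability of reaching 3 but not 5, conditional on being alive at 2: (S(3) − S(5)) / S(2).
= (1,224 − 1,063) / 1,290 = 161 / 1,290 = 0.124806.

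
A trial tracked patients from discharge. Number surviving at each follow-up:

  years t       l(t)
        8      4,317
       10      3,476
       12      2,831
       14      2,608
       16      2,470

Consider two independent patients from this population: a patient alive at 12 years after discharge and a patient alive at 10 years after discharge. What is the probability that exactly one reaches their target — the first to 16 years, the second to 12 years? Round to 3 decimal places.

p₁ = l(16)/l(12) = 2,470/2,831 = 0.872483; p₂ = l(12)/l(10) = 2,831/3,476 = 0.814442.
P(exactly one) = p₁(1−p₂) + (1−p₁)p₂ = 0.161896 + 0.103855 = 0.265751.

0.266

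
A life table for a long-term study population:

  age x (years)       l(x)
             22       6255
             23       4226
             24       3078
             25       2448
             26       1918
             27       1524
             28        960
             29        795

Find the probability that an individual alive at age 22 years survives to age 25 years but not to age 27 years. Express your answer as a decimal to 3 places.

0.148

This is the probability of reaching 25 but not 27, conditional on being alive at 22: (l(25) − l(27)) / l(22).
= (2448 − 1524) / 6255 = 924 / 6255 = 0.147722.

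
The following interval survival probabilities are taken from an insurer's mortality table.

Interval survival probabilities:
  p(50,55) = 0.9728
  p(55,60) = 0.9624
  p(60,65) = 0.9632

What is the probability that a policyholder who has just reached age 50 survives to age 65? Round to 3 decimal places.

P(survive 50→65) = 0.9728 × 0.9624 × 0.9632.
= 0.901770.

0.902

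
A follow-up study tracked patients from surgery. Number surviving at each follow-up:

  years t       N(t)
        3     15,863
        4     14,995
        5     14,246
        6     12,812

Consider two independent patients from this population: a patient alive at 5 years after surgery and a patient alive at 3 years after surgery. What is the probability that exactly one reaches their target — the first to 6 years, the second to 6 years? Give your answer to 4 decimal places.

0.2543

p₁ = N(6)/N(5) = 12,812/14,246 = 0.899340; p₂ = N(6)/N(3) = 12,812/15,863 = 0.807666.
P(exactly one) = p₁(1−p₂) + (1−p₁)p₂ = 0.172974 + 0.081300 = 0.254273.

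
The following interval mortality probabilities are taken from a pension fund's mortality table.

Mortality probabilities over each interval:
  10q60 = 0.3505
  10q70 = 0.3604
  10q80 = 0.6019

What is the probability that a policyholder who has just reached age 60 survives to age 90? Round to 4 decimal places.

0.1654

The overall survival probability is (1 − 0.3505) × (1 − 0.3604) × (1 − 0.6019).
= 0.6495 × 0.6396 × 0.3981 = 0.165379.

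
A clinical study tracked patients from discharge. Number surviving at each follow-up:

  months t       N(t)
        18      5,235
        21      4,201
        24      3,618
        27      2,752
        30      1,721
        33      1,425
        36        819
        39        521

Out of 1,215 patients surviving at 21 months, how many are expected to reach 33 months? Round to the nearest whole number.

The relevant probability is 1,425/4,201 = 0.339205.
Expected number = 1,215 × 0.339205 = 412.

412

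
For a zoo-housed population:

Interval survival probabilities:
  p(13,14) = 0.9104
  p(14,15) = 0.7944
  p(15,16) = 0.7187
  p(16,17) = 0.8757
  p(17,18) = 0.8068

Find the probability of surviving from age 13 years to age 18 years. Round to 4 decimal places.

Chaining the interval survival probabilities: 0.9104 × 0.7944 × 0.7187 × 0.8757 × 0.8068.
= 0.367232.

0.3672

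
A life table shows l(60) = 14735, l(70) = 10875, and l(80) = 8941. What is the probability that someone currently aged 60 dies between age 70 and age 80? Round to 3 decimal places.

This is the probability of reaching 70 but not 80, conditional on being alive at 60: (l(70) − l(80)) / l(60).
= (10875 − 8941) / 14735 = 1934 / 14735 = 0.131252.

0.131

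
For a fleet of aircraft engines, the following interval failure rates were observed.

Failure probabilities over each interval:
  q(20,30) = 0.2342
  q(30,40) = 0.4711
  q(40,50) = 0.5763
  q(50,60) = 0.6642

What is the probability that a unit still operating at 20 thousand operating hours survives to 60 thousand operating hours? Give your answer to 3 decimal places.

0.058

P(survive 20→60) = (1 − 0.2342) × (1 − 0.4711) × (1 − 0.5763) × (1 − 0.6642).
= 0.7658 × 0.5289 × 0.4237 × 0.3358 = 0.057627.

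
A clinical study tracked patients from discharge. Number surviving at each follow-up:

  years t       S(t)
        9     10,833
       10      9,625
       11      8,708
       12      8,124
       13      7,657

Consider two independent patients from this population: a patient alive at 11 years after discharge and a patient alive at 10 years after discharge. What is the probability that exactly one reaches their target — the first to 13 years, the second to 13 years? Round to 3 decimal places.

0.276

p₁ = S(13)/S(11) = 7,657/8,708 = 0.879306; p₂ = S(13)/S(10) = 7,657/9,625 = 0.795532.
P(exactly one) = p₁(1−p₂) + (1−p₁)p₂ = 0.179790 + 0.096016 = 0.275806.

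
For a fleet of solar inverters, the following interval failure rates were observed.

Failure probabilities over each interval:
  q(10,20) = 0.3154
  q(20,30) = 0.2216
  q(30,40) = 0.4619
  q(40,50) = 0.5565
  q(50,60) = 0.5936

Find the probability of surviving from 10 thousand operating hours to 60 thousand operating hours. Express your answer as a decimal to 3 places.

0.052

P(survive 10→60) = (1 − 0.3154) × (1 − 0.2216) × (1 − 0.4619) × (1 − 0.5565) × (1 − 0.5936).
= 0.6846 × 0.7784 × 0.5381 × 0.4435 × 0.4064 = 0.051683.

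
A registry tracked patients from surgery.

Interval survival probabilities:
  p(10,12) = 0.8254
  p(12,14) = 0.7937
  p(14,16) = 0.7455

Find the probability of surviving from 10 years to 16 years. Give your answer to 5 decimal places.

0.48839

Chaining the interval survival probabilities: 0.8254 × 0.7937 × 0.7455.
= 0.488392.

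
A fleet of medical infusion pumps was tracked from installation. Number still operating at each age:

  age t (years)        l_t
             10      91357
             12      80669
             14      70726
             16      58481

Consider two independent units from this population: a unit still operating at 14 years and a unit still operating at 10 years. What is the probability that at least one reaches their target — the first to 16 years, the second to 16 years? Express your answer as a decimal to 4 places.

0.9377

p₁ = l_16/l_14 = 58481/70726 = 0.826867; p₂ = l_16/l_10 = 58481/91357 = 0.640137.
P(at least one) = 1 − (1−p₁)(1−p₂) = 1 − 0.173133 × 0.359863 = 0.937696.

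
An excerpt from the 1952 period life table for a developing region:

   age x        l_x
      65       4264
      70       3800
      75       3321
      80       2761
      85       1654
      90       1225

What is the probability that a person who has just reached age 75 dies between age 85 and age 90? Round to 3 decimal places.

0.129

We want 10|5q75 = (l_85 − l_90)/l_75.
This is the probability of reaching 85 but not 90, conditional on being alive at 75: (l_85 − l_90) / l_75.
= (1654 − 1225) / 3321 = 429 / 3321 = 0.129178.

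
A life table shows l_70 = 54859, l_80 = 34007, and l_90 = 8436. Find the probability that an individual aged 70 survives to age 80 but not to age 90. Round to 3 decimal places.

We want 10|10q70 = (l_80 − l_90)/l_70.
This is the probability of reaching 80 but not 90, conditional on being alive at 70: (l_80 − l_90) / l_70.
= (34007 − 8436) / 54859 = 25571 / 54859 = 0.466122.

0.466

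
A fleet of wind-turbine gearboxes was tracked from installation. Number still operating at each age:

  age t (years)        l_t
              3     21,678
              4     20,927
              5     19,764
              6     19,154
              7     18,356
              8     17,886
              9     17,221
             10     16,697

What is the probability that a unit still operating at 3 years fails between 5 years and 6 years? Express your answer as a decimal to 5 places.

This is the probability of reaching 5 but not 6, conditional on being operational at 3: (l_5 − l_6) / l_3.
= (19,764 − 19,154) / 21,678 = 610 / 21,678 = 0.028139.

0.02814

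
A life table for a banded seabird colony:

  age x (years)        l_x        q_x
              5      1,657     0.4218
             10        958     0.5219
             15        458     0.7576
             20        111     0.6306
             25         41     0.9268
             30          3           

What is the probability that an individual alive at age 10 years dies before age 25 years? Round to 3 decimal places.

0.957

P(die before 25 | alive at 10) = 1 − l_25/l_10 = 1 − 41/958 = (917)/958 = 0.957203.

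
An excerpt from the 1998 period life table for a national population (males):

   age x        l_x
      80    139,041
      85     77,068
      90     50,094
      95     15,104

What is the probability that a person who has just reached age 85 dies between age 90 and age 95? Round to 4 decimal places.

This is the probability of reaching 90 but not 95, conditional on being alive at 85: (l_90 − l_95) / l_85.
= (50,094 − 15,104) / 77,068 = 34,990 / 77,068 = 0.454015.

0.4540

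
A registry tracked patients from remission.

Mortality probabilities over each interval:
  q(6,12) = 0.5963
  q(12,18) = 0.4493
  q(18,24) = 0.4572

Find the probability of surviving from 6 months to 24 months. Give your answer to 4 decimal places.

0.1207

P(survive 6→24) = (1 − 0.5963) × (1 − 0.4493) × (1 − 0.4572).
= 0.4037 × 0.5507 × 0.5428 = 0.120674.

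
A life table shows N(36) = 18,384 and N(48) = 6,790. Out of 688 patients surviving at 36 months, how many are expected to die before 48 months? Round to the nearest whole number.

434

The relevant probability is 1 − 6,790/18,384 = 0.630657.
Expected number = 688 × 0.630657 = 434.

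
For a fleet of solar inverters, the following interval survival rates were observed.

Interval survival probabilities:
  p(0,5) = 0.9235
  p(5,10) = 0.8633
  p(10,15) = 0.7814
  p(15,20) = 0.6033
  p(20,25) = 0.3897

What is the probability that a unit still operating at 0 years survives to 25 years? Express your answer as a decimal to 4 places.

0.1465

Chaining the interval survival probabilities: 0.9235 × 0.8633 × 0.7814 × 0.6033 × 0.3897.
= 0.146466.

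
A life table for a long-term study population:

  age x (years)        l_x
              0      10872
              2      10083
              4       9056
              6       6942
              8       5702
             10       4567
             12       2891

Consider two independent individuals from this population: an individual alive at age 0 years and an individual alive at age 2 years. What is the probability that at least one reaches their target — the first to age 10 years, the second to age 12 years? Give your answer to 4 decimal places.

p₁ = l_10/l_0 = 4567/10872 = 0.420070; p₂ = l_12/l_2 = 2891/10083 = 0.286720.
P(at least one) = 1 − (1−p₁)(1−p₂) = 1 − 0.579930 × 0.713280 = 0.586348.

0.5863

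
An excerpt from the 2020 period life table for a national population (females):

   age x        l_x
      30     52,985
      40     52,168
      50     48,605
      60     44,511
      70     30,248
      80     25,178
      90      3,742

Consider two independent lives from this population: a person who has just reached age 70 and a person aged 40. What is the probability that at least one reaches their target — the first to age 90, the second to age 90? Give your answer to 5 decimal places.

0.18657

p₁ = l_90/l_70 = 3,742/30,248 = 0.123711; p₂ = l_90/l_40 = 3,742/52,168 = 0.071730.
P(at least one) = 1 − (1−p₁)(1−p₂) = 1 − 0.876289 × 0.928270 = 0.186567.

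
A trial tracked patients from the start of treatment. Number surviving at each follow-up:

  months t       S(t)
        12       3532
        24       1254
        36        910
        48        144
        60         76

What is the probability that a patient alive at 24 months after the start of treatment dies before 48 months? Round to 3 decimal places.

0.885

P(die before 48 | alive at 24) = 1 − S(48)/S(24) = 1 − 144/1254 = (1110)/1254 = 0.885167.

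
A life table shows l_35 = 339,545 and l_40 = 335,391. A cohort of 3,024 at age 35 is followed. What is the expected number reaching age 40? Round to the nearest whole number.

2987

The relevant probability is 335,391/339,545 = 0.987766.
Expected number = 3,024 × 0.987766 = 2987.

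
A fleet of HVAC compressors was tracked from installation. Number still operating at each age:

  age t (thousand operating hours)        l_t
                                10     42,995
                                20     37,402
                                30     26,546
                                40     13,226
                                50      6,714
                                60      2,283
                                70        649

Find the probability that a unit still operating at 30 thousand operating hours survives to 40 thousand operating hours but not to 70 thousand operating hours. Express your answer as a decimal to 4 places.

0.4738

This is the probability of reaching 40 but not 70, conditional on being operational at 30: (l_40 − l_70) / l_30.
= (13,226 − 649) / 26,546 = 12,577 / 26,546 = 0.473781.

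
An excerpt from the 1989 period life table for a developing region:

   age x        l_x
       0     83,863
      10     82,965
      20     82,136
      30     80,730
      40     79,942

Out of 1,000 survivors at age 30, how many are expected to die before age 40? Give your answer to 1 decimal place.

The relevant probability is 1 − 79,942/80,730 = 0.009761.
Expected number = 1,000 × 0.009761 = 9.8.

9.8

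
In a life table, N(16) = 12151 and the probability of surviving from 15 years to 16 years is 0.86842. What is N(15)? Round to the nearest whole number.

N(15) = N(16) / p = 12151 / 0.86842 = 13992.

13992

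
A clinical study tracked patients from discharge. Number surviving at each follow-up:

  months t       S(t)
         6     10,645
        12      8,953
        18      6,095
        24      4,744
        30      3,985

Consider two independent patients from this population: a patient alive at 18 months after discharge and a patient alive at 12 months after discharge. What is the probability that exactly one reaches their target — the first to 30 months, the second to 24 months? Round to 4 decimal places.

p₁ = S(30)/S(18) = 3,985/6,095 = 0.653815; p₂ = S(24)/S(12) = 4,744/8,953 = 0.529878.
P(exactly one) = p₁(1−p₂) + (1−p₁)p₂ = 0.307373 + 0.183436 = 0.490809.

0.4908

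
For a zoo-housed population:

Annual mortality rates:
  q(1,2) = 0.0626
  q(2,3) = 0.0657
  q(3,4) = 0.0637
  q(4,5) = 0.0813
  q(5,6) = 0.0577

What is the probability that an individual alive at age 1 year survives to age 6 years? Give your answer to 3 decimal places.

Chaining the interval survival probabilities: (1 − 0.0626) × (1 − 0.0657) × (1 − 0.0637) × (1 − 0.0813) × (1 − 0.0577).
= 0.9374 × 0.9343 × 0.9363 × 0.9187 × 0.9423 = 0.709887.

0.710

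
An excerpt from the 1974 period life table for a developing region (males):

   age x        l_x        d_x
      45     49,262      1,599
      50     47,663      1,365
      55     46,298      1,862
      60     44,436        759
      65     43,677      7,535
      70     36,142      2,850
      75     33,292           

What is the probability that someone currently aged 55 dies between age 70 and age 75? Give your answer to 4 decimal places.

This is the probability of reaching 70 but not 75, conditional on being alive at 55: (l_70 − l_75) / l_55.
= (36,142 − 33,292) / 46,298 = 2,850 / 46,298 = 0.061558.

0.0616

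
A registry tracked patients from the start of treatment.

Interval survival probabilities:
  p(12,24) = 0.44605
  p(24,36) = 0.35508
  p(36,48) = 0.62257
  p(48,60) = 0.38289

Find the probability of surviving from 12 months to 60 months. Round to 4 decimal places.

Chaining the interval survival probabilities: 0.44605 × 0.35508 × 0.62257 × 0.38289.
= 0.037755.

0.0378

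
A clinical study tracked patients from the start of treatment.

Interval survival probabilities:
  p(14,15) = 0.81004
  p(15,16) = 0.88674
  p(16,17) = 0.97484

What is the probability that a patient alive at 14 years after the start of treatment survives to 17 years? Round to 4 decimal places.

0.7002

P(survive 14→17) = 0.81004 × 0.88674 × 0.97484.
= 0.700223.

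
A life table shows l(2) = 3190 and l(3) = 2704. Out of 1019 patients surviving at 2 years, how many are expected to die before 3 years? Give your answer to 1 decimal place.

155.2

The relevant probability is 1 − 2704/3190 = 0.152351.
Expected number = 1019 × 0.152351 = 155.2.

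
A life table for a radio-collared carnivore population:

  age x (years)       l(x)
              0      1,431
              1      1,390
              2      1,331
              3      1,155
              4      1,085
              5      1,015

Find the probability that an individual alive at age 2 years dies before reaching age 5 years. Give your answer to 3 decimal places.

P(die before 5 | alive at 2) = 1 − l(5)/l(2) = 1 − 1,015/1,331 = (316)/1,331 = 0.237415.

0.237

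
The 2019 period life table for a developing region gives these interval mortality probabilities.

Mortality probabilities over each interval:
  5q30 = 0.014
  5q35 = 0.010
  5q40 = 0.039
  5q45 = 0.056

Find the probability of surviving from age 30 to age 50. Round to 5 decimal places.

0.88554

The overall survival probability is (1 − 0.014) × (1 − 0.010) × (1 − 0.039) × (1 − 0.056).
= 0.986 × 0.990 × 0.961 × 0.944 = 0.885539.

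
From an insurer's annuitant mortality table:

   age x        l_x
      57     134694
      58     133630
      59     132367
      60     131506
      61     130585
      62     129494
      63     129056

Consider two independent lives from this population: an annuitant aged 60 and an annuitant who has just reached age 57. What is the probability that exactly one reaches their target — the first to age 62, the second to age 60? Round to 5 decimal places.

0.03824

p₁ = l_62/l_60 = 129494/131506 = 0.984700; p₂ = l_60/l_57 = 131506/134694 = 0.976332.
P(exactly one) = p₁(1−p₂) + (1−p₁)p₂ = 0.023306 + 0.014938 = 0.038244.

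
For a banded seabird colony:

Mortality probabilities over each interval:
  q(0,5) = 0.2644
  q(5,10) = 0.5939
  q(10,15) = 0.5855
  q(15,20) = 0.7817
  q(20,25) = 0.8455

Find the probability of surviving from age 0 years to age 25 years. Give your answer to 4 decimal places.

The overall survival probability is (1 − 0.2644) × (1 − 0.5939) × (1 − 0.5855) × (1 − 0.7817) × (1 − 0.8455).
= 0.7356 × 0.4061 × 0.4145 × 0.2183 × 0.1545 = 0.004176.

0.0042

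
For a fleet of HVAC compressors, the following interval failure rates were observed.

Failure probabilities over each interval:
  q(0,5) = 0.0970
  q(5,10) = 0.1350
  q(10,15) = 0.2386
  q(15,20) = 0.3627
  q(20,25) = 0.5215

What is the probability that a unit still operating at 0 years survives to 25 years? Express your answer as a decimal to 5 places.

0.18136

Chaining the interval survival probabilities: (1 − 0.0970) × (1 − 0.1350) × (1 − 0.2386) × (1 − 0.3627) × (1 − 0.5215).
= 0.9030 × 0.8650 × 0.7614 × 0.6373 × 0.4785 = 0.181360.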